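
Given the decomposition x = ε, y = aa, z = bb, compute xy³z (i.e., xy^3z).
aaaaaabb

Given x = '', y = 'aa', z = 'bb' and i = 3:

xy^3z = x + y·y·...·y (3 times) + z
       = '' + 'aa'^3 + 'bb'
       = '' + 'aaaaaa' + 'bb'
       = 'aaaaaabb'

The pumped string is 'aaaaaabb' with length 8.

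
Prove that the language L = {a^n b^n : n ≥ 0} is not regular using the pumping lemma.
Assume for contradiction that L is regular, and let p ≥ 1 be the pumping length given by the pumping lemma.
Choose s = a^p b^p. Then s ∈ L and |s| = 2p ≥ p.
By the pumping lemma, s = xyz for some x, y, z with |xy| ≤ p, |y| ≥ 1, and xy^i z ∈ L for every i ≥ 0.
Since |xy| ≤ p and the first p symbols of s are all a's, we must have y = a^k for some k with 1 ≤ k ≤ p.

Take i = 2: xy²z = a^(p + k) b^p.
This string has p + k a's but p b's, and p + k > p because k ≥ 1. So xy²z ∉ L.

This contradicts the pumping lemma, which requires xy^i z ∈ L for all i ≥ 0.
Hence L = {a^n b^n : n ≥ 0} is not regular. ∎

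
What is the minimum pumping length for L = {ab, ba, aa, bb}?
p = 3

For a finite language L, the pumping lemma holds vacuously if p > max|s| for s ∈ L.

The longest string in L = {ab, ba, aa, bb} has length 2.
If p = 3, then no string s ∈ L has |s| ≥ p, so the condition is vacuously true.

The minimum pumping length is p = 3.

Why no smaller p works: for any p ≤ 2, the longest string s ∈ L has |s| = 2 ≥ p, so it would
have to be pumpable; but pumping up (i = 2, 3, ...) produces ever longer strings, which cannot all lie in the
finite language L. So the pumping property fails for every p ≤ 2.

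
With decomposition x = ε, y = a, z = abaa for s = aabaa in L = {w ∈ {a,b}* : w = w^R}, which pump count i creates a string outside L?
i = 0

xy⁰z = ε · ε · abaa = abaa; abaa reversed is aaba ≠ abaa, so it is not a palindrome and is not in L.
(Other choices also work, e.g. i = 2, 3; only i = 1 is guaranteed to stay in L since xy¹z = s.)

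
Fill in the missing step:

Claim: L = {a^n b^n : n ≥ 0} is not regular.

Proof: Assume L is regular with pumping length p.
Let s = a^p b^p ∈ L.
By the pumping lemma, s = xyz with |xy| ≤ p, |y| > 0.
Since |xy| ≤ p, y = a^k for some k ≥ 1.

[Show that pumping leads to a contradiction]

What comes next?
Consider xy²z = a^(p+k) b^p.

Since k ≥ 1, we have p + k > p.
So xy²z has more a's than b's: (p+k) a's vs p b's.
This means xy²z ∉ L because a^n b^n requires equal counts.

This contradicts the pumping lemma which states xy²z ∈ L.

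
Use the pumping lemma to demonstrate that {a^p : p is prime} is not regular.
Assume for contradiction that L is regular, and let p ≥ 1 be the pumping length given by the pumping lemma.
Choose a prime q with q ≥ p (one exists because there are infinitely many primes) and let s = a^q. Then s ∈ L and |s| = q ≥ p.
By the pumping lemma, s = xyz for some x, y, z with |xy| ≤ p, |y| ≥ 1, and xy^i z ∈ L for every i ≥ 0.
Here y = a^k for some k with 1 ≤ k ≤ p, and xy^i z = a^(q + (i − 1)k) for every i ≥ 0.

Take i = q + 1: |xy^(q+1) z| = q + qk = q(k + 1).
Both factors satisfy q ≥ 2 and k + 1 ≥ 2, so q(k + 1) is composite, and xy^(q+1) z ∉ L.

This contradicts the pumping lemma, which requires xy^i z ∈ L for all i ≥ 0.
Hence L = {a^p : p is prime} is not regular. ∎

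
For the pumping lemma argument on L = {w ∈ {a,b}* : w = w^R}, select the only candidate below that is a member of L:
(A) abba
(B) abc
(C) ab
(A) abba

The pumping lemma is applied to a string s that lies in L, so first check membership of each option:
- (A) abba reversed is abba, the same string, so it is a palindrome and is in L ✓
- (B) abc reversed is cba ≠ abc, so it is not a palindrome and is not in L ✗
- (C) ab reversed is ba ≠ ab, so it is not a palindrome and is not in L ✗

Only (A) abba is in L, so it is the only candidate that could play the role of s.
(In a complete proof one picks s in terms of the pumping length p so that |s| ≥ p is guaranteed; a fixed string like abba illustrates the shape of such an s.)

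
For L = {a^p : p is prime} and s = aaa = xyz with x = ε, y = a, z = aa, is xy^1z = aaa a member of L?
Yes

xy¹z = ε · a · aa = aaa.
aaa has length 3, which is prime, so it is in L.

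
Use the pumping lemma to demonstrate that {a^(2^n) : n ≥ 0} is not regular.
Assume for contradiction that L is regular, and let p ≥ 1 be the pumping length given by the pumping lemma.
Choose s = a^(2^p). Then s ∈ L and |s| = 2^p ≥ p.
By the pumping lemma, s = xyz for some x, y, z with |xy| ≤ p, |y| ≥ 1, and xy^i z ∈ L for every i ≥ 0.
Here y = a^k for some k with 1 ≤ k ≤ |xy| ≤ p, and p < 2^p.

Take i = 2: |xy²z| = 2^p + k.
Now 2^p < 2^p + k ≤ 2^p + p < 2^p + 2^p = 2^(p+1).
So |xy²z| lies strictly between the consecutive powers of two 2^p and 2^(p+1), hence is not a power of 2, and xy²z ∉ L.

This contradicts the pumping lemma, which requires xy^i z ∈ L for all i ≥ 0.
Hence L = {a^(2^n) : n ≥ 0} is not regular. ∎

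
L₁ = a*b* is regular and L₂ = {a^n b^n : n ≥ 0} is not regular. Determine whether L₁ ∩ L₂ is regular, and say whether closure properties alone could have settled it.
No — L₁ ∩ L₂ is not regular.

Every string a^n b^n already lies in a*b*, so L₁ ∩ L₂ = {a^n b^n : n ≥ 0} = L₂ itself, which is the standard non-regular language (pump s = a^p b^p).

Note that the bare facts "L₁ regular, L₂ non-regular" do not settle the question by themselves: the closure of regular languages under ∪, ∩, complement and difference applies only when BOTH operands are regular. With a non-regular operand the result can come out regular or non-regular depending on the specific languages, so one has to work out L₁ ∩ L₂ for this particular pair, as above.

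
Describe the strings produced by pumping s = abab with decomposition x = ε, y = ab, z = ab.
{xy^i z : i ≥ 0} = {(ab)^(i+1) : i ≥ 0} = {ab, abab, ababab, ...}

With x = ε, y = ab, z = ab: Pumping 'ab' gives strings of alternating a's and b's.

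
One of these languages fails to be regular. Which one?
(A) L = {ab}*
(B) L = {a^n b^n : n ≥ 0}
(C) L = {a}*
(B) {a^n b^n : n ≥ 0}

(B) L = {a^n b^n : n ≥ 0} is NOT regular.

The pumping lemma can be used to prove this:
After pumping, the number of a's and b's become unequal

The other languages are regular because they can be recognized by finite automata.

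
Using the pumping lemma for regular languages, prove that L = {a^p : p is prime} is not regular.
Assume for contradiction that L is regular, and let p ≥ 1 be the pumping length given by the pumping lemma.
Choose a prime q with q ≥ p (one exists because there are infinitely many primes) and let s = a^q. Then s ∈ L and |s| = q ≥ p.
By the pumping lemma, s = xyz for some x, y, z with |xy| ≤ p, |y| ≥ 1, and xy^i z ∈ L for every i ≥ 0.
Here y = a^k for some k with 1 ≤ k ≤ p, and xy^i z = a^(q + (i − 1)k) for every i ≥ 0.

Take i = q + 1: |xy^(q+1) z| = q + qk = q(k + 1).
Both factors satisfy q ≥ 2 and k + 1 ≥ 2, so q(k + 1) is composite, and xy^(q+1) z ∉ L.

This contradicts the pumping lemma, which requires xy^i z ∈ L for all i ≥ 0.
Hence L = {a^p : p is prime} is not regular. ∎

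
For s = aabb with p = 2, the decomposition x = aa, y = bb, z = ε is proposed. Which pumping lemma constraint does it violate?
Violated: |xy| ≤ p

The decomposition x = aa, y = bb, z = ε for s = aabb with p = 2
violates the constraint: |xy| ≤ p

|xy| = |aabb| = 4 > 2 = p. The decomposition puts too many characters in xy.

Pumping lemma constraints:
1. xyz = s (decomposition is valid)
2. |xy| ≤ p
3. |y| > 0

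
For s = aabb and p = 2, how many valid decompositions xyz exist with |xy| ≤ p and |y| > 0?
3

For s = 'aabb' with pumping length p = 2:

Constraints: |xy| ≤ 2, |y| > 0

Valid decompositions (|xy| ≤ p, |y| ≥ 1):
  • x='', y='a', z='abb'
  • x='a', y='a', z='bb'
  • x='', y='aa', z='bb'

Total count: 3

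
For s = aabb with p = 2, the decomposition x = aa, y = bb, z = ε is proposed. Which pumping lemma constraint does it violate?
Violated: |xy| ≤ p

The decomposition x = aa, y = bb, z = ε for s = aabb with p = 2
violates the constraint: |xy| ≤ p

|xy| = |aabb| = 4 > 2 = p. The decomposition puts too many characters in xy.

Pumping lemma constraints:
1. xyz = s (decomposition is valid)
2. |xy| ≤ p
3. |y| > 0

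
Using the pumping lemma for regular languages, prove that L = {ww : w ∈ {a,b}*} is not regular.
Assume for contradiction that L is regular, and let p ≥ 1 be the pumping length given by the pumping lemma.
Choose s = a^p b a^p b. Then s ∈ L (take w = a^p b) and |s| = 2p + 2 ≥ p.
By the pumping lemma, s = xyz for some x, y, z with |xy| ≤ p, |y| ≥ 1, and xy^i z ∈ L for every i ≥ 0.
Since |xy| ≤ p and the first p symbols of s are all a's, y = a^k for some k with 1 ≤ k ≤ p.

Take i = 2: t = xy²z = a^(p + k) b a^p b.
Suppose t = uu for some string u. The string t contains exactly two b's and ends in b, so u contains exactly one b and ends in b; hence u = a^j b for some j, and uu = a^j b a^j b. Comparing with t = a^(p + k) b a^p b forces j = p + k (first block) and j = p (second block), which is impossible since k ≥ 1. So t ∉ L.

This contradicts the pumping lemma, which requires xy^i z ∈ L for all i ≥ 0.
Hence L = {ww : w ∈ {a,b}*} is not regular. ∎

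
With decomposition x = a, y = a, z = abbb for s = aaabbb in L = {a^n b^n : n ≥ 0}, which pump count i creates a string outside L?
i = 2

xy²z = a · aa · abbb = aaaabbb; aaaabbb has 4 a's and 3 b's; 4 ≠ 3, so it is not in L.
(Other choices also work, e.g. i = 0, 3; only i = 1 is guaranteed to stay in L since xy¹z = s.)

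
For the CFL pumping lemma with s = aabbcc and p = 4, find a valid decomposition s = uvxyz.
u='a', v='a', x='bb', y='c', z='c'

For s = aabbcc with pumping length p = 4:

One valid decomposition:
- u = 'a'
- v = 'a'
- x = 'bb'
- y = 'c'
- z = 'c'

Verification:
- uvxyz = 'a' + 'a' + 'bb' + 'c' + 'c' = aabbcc ✓
- |vxy| = |'abbc'| = 4 ≤ 4 ✓
- |vy| = |'ac'| = 2 > 0 ✓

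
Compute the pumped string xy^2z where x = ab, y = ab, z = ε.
ababab

Given x = 'ab', y = 'ab', z = '' and i = 2:

xy^2z = x + y·y·...·y (2 times) + z
       = 'ab' + 'ab'^2 + ''
       = 'ab' + 'abab' + ''
       = 'ababab'

The pumped string is 'ababab' with length 6.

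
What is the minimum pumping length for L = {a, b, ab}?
p = 3

For a finite language L, the pumping lemma holds vacuously if p > max|s| for s ∈ L.

The longest string in L = {a, b, ab} has length 2.
If p = 3, then no string s ∈ L has |s| ≥ p, so the condition is vacuously true.

The minimum pumping length is p = 3.

Why no smaller p works: for any p ≤ 2, the longest string s ∈ L has |s| = 2 ≥ p, so it would
have to be pumpable; but pumping up (i = 2, 3, ...) produces ever longer strings, which cannot all lie in the
finite language L. So the pumping property fails for every p ≤ 2.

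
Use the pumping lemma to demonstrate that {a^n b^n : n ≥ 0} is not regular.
Assume for contradiction that L is regular, and let p ≥ 1 be the pumping length given by the pumping lemma.
Choose s = a^p b^p. Then s ∈ L and |s| = 2p ≥ p.
By the pumping lemma, s = xyz for some x, y, z with |xy| ≤ p, |y| ≥ 1, and xy^i z ∈ L for every i ≥ 0.
Since |xy| ≤ p and the first p symbols of s are all a's, we must have y = a^k for some k with 1 ≤ k ≤ p.

Take i = 2: xy²z = a^(p + k) b^p.
This string has p + k a's but p b's, and p + k > p because k ≥ 1. So xy²z ∉ L.

This contradicts the pumping lemma, which requires xy^i z ∈ L for all i ≥ 0.
Hence L = {a^n b^n : n ≥ 0} is not regular. ∎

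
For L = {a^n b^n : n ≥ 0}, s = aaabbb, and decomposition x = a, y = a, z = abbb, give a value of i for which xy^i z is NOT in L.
i = 2

xy²z = a · aa · abbb = aaaabbb; aaaabbb has 4 a's and 3 b's; 4 ≠ 3, so it is not in L.
(Other choices also work, e.g. i = 0, 3; only i = 1 is guaranteed to stay in L since xy¹z = s.)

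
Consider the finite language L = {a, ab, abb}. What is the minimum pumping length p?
p = 4

For a finite language L, the pumping lemma holds vacuously if p > max|s| for s ∈ L.

The longest string in L = {a, ab, abb} has length 3.
If p = 4, then no string s ∈ L has |s| ≥ p, so the condition is vacuously true.

The minimum pumping length is p = 4.

Why no smaller p works: for any p ≤ 3, the longest string s ∈ L has |s| = 3 ≥ p, so it would
have to be pumpable; but pumping up (i = 2, 3, ...) produces ever longer strings, which cannot all lie in the
finite language L. So the pumping property fails for every p ≤ 3.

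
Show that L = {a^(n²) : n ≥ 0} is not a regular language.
Assume for contradiction that L is regular, and let p ≥ 1 be the pumping length given by the pumping lemma.
Choose s = a^(p²). Then s ∈ L and |s| = p² ≥ p.
By the pumping lemma, s = xyz for some x, y, z with |xy| ≤ p, |y| ≥ 1, and xy^i z ∈ L for every i ≥ 0.
Here y = a^k for some k with 1 ≤ k ≤ |xy| ≤ p.

Take i = 2: |xy²z| = p² + k.
Now p² < p² + k ≤ p² + p < p² + 2p + 1 = (p + 1)².
So |xy²z| lies strictly between the consecutive squares p² and (p + 1)², hence is not a perfect square, and xy²z ∉ L.

This contradicts the pumping lemma, which requires xy^i z ∈ L for all i ≥ 0.
Hence L = {a^(n²) : n ≥ 0} is not regular. ∎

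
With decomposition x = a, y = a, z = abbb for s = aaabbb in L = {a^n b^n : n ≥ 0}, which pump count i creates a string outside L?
i = 0

xy⁰z = a · ε · abbb = aabbb; aabbb has 2 a's and 3 b's; 2 ≠ 3, so it is not in L.
(Other choices also work, e.g. i = 2, 3; only i = 1 is guaranteed to stay in L since xy¹z = s.)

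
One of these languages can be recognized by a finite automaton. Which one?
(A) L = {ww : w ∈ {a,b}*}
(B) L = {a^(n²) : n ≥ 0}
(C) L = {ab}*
(C) {ab}*

(C) L = {ab}* is regular.

This can be recognized by a finite automaton (DFA/NFA).
Regular expressions like {ab}* define regular languages.

The other choices are not regular:
- {ww : w ∈ {a,b}*}: After pumping, the two halves no longer match
- {a^(n²) : n ≥ 0}: After pumping, length is no longer a perfect square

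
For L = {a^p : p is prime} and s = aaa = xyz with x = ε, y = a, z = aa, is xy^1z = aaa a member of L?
Yes

xy¹z = ε · a · aa = aaa.
aaa has length 3, which is prime, so it is in L.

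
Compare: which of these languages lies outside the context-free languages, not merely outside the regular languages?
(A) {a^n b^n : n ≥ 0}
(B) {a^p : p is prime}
(B) {a^p : p is prime}

(B) {a^p : p is prime} requires the CFL pumping lemma.

- {a^n b^n : n ≥ 0} is context-free (but not regular)
  • Can be shown non-regular with the regular pumping lemma
  • After pumping, the number of a's and b's become unequal

- {a^p : p is prime} is NOT context-free
  • Requires the CFL pumping lemma to prove
  • The CFL pumping lemma also fails because prime gaps are unbounded

The CFL pumping lemma is "stronger" in that it can prove non-membership
in the larger class of context-free languages.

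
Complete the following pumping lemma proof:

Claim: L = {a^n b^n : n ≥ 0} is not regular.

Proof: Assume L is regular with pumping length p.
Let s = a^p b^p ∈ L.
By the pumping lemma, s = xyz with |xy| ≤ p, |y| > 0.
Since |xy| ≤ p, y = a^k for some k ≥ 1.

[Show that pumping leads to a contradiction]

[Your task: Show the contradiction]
Consider xy²z = a^(p+k) b^p.

Since k ≥ 1, we have p + k > p.
So xy²z has more a's than b's: (p+k) a's vs p b's.
This means xy²z ∉ L because a^n b^n requires equal counts.

This contradicts the pumping lemma which states xy²z ∈ L.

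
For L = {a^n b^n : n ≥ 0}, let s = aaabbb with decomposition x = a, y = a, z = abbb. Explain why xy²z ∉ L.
xy²z = aaaabbb ∉ L

Pumping with i = 2 replaces y = a by y² = aa:
- Original: s = xyz = aaabbb; aaabbb = a^3 b^3 has equal counts (3 = 3), so it is in L
- Pumped: xy²z = a · aa · abbb = aaaabbb
- aaaabbb has 4 a's and 3 b's; 4 ≠ 3, so it is not in L

The pumping lemma would require xy²z ∈ L, so this decomposition yields a contradiction.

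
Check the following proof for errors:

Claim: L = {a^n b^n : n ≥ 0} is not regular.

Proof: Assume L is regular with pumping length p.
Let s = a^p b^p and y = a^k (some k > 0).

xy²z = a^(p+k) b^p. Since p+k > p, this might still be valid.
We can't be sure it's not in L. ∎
The proof is INCORRECT.

Error: The conclusion is wrong.
xy²z = a^(p+k) b^p is definitely NOT in L because the number of a's (p+k) ≠ number of b's (p).
The proof incorrectly doubts what is actually a valid contradiction.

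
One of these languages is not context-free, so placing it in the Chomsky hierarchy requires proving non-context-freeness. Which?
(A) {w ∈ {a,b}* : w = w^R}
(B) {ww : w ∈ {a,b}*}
(B) {ww : w ∈ {a,b}*}

(B) {ww : w ∈ {a,b}*} requires the CFL pumping lemma.

- {w ∈ {a,b}* : w = w^R} is context-free (but not regular)
  • Can be shown non-regular with the regular pumping lemma
  • After pumping, the string is no longer symmetric

- {ww : w ∈ {a,b}*} is NOT context-free
  • Requires the CFL pumping lemma to prove
  • Even a PDA cannot compare two arbitrary halves symbol by symbol; CFL pumping on a^p b^p a^p b^p fails

The CFL pumping lemma is "stronger" in that it can prove non-membership
in the larger class of context-free languages.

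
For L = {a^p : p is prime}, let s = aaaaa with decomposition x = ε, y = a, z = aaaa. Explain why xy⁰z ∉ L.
xy⁰z = aaaa ∉ L

Pumping with i = 0 replaces y = a by y⁰ = ε:
- Original: s = xyz = aaaaa; aaaaa has length 5, which is prime, so it is in L
- Pumped: xy⁰z = ε · ε · aaaa = aaaa
- aaaa has length 4 = 2 × 2, which is not prime, so it is not in L

The pumping lemma would require xy⁰z ∈ L, so this decomposition yields a contradiction.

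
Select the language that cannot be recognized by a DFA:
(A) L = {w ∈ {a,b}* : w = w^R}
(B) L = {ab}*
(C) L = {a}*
(A) {w ∈ {a,b}* : w = w^R}

(A) L = {w ∈ {a,b}* : w = w^R} is NOT regular.

The pumping lemma can be used to prove this:
After pumping, the string is no longer symmetric

The other languages are regular because they can be recognized by finite automata.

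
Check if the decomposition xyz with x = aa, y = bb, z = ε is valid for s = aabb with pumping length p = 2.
Violated: |xy| ≤ p

The decomposition x = aa, y = bb, z = ε for s = aabb with p = 2
violates the constraint: |xy| ≤ p

|xy| = |aabb| = 4 > 2 = p. The decomposition puts too many characters in xy.

Pumping lemma constraints:
1. xyz = s (decomposition is valid)
2. |xy| ≤ p
3. |y| > 0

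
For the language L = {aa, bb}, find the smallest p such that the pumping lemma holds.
p = 3

For a finite language L, the pumping lemma holds vacuously if p > max|s| for s ∈ L.

The longest string in L = {aa, bb} has length 2.
If p = 3, then no string s ∈ L has |s| ≥ p, so the condition is vacuously true.

The minimum pumping length is p = 3.

Why no smaller p works: for any p ≤ 2, the longest string s ∈ L has |s| = 2 ≥ p, so it would
have to be pumpable; but pumping up (i = 2, 3, ...) produces ever longer strings, which cannot all lie in the
finite language L. So the pumping property fails for every p ≤ 2.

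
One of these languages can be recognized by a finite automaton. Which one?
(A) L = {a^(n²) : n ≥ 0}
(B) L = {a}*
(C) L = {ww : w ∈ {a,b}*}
(B) {a}*

(B) L = {a}* is regular.

This can be recognized by a finite automaton (DFA/NFA).
Regular expressions like {a}* define regular languages.

The other choices are not regular:
- {ww : w ∈ {a,b}*}: After pumping, the two halves no longer match
- {a^(n²) : n ≥ 0}: After pumping, length is no longer a perfect square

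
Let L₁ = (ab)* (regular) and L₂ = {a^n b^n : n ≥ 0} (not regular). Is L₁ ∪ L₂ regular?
No — L₁ ∪ L₂ is not regular.

Let U = (ab)* ∪ {a^n b^n}. If U were regular, then U ∩ aa*bb* would be regular (closure under intersection with a regular language). But (ab)* ∩ aa*bb* = {ab} and {a^n b^n} ∩ aa*bb* = {a^n b^n : n ≥ 1}, so U ∩ aa*bb* = {a^n b^n : n ≥ 1}, which is not regular. Hence U is not regular.

Note that the bare facts "L₁ regular, L₂ non-regular" do not settle the question by themselves: the closure of regular languages under ∪, ∩, complement and difference applies only when BOTH operands are regular. With a non-regular operand the result can come out regular or non-regular depending on the specific languages, so one has to work out L₁ ∪ L₂ for this particular pair, as above.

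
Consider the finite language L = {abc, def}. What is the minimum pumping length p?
p = 4

For a finite language L, the pumping lemma holds vacuously if p > max|s| for s ∈ L.

The longest string in L = {abc, def} has length 3.
If p = 4, then no string s ∈ L has |s| ≥ p, so the condition is vacuously true.

The minimum pumping length is p = 4.

Why no smaller p works: for any p ≤ 3, the longest string s ∈ L has |s| = 3 ≥ p, so it would
have to be pumpable; but pumping up (i = 2, 3, ...) produces ever longer strings, which cannot all lie in the
finite language L. So the pumping property fails for every p ≤ 3.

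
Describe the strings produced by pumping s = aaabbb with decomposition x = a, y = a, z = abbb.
{xy^i z : i ≥ 0} = {a^(2+i) b^3 : i ≥ 0} = {aabbb, aaabbb, aaaabbb, ...}

With x = a, y = a, z = abbb: Starting with aaabbb and pumping the second 'a', we get strings with 2+i a's followed by 3 b's for i = 0, 1, 2, ...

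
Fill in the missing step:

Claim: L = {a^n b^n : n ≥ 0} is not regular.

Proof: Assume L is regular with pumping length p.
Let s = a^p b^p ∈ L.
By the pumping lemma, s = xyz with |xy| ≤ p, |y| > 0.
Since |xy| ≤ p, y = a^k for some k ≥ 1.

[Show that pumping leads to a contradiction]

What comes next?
Consider xy²z = a^(p+k) b^p.

Since k ≥ 1, we have p + k > p.
So xy²z has more a's than b's: (p+k) a's vs p b's.
This means xy²z ∉ L because a^n b^n requires equal counts.

This contradicts the pumping lemma which states xy²z ∈ L.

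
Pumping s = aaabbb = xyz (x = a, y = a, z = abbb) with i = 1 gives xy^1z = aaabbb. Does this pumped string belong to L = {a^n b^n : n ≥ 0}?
Yes

xy¹z = a · a · abbb = aaabbb.
aaabbb = a^3 b^3 has equal counts (3 = 3), so it is in L.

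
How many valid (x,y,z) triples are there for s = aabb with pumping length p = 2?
3

For s = 'aabb' with pumping length p = 2:

Constraints: |xy| ≤ 2, |y| > 0

Valid decompositions (|xy| ≤ p, |y| ≥ 1):
  • x='', y='a', z='abb'
  • x='a', y='a', z='bb'
  • x='', y='aa', z='bb'

Total count: 3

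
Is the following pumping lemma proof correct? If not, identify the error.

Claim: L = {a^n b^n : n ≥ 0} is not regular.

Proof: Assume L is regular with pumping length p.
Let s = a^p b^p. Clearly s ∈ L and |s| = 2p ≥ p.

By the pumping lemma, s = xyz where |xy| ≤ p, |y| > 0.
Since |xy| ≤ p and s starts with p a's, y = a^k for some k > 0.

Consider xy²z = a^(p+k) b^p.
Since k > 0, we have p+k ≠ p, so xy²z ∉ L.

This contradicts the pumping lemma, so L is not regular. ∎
The proof is correct.

This proof is valid because:
1. The string s = a^p b^p is correctly in L
2. The decomposition analysis is correct: y must consist only of a's
3. The contradiction is valid: pumping increases a's but not b's
4. The conclusion follows logically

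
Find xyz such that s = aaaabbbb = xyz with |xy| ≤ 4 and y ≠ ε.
x = 'aaa', y = 'a', z = 'bbbb'

For s = aaaabbbb and p = 4, one valid decomposition is:
- x = 'aaa' (length 3)
- y = 'a' (length 1)
- z = 'bbbb' (length 4)

Verification:
- xyz = 'aaa' + 'a' + 'bbbb' = aaaabbbb ✓
- |xy| = 4 ≤ 4 ✓
- |y| = 1 > 0 ✓

All pumping lemma constraints are satisfied.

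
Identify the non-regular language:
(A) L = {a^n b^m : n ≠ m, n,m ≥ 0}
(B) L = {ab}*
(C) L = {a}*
(A) {a^n b^m : n ≠ m, n,m ≥ 0}

(A) L = {a^n b^m : n ≠ m, n,m ≥ 0} is NOT regular.

The pumping lemma can be used to prove this:
After pumping a's, we can make n = m

The other languages are regular because they can be recognized by finite automata.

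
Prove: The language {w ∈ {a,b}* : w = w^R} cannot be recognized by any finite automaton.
Assume for contradiction that L is regular, and let p ≥ 1 be the pumping length given by the pumping lemma.
Choose s = a^p b a^p. Then s ∈ L (it reads the same in both directions) and |s| = 2p + 1 ≥ p.
By the pumping lemma, s = xyz for some x, y, z with |xy| ≤ p, |y| ≥ 1, and xy^i z ∈ L for every i ≥ 0.
Since |xy| ≤ p and the first p symbols of s are all a's, y = a^k for some k with 1 ≤ k ≤ p.

Take i = 2: xy²z = a^(p + k) b a^p.
Its reversal is a^p b a^(p + k). These differ because the block of a's before the unique b has length p + k in one and p in the other, and p + k ≠ p since k ≥ 1. So xy²z is not a palindrome, i.e. xy²z ∉ L.

This contradicts the pumping lemma, which requires xy^i z ∈ L for all i ≥ 0.
Hence L = {w ∈ {a,b}* : w = w^R} is not regular. ∎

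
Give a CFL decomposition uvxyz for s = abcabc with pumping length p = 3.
u='ab', v='c', x='a', y='b', z='c'

For s = abcabc with pumping length p = 3:

One valid decomposition:
- u = 'ab'
- v = 'c'
- x = 'a'
- y = 'b'
- z = 'c'

Verification:
- uvxyz = 'ab' + 'c' + 'a' + 'b' + 'c' = abcabc ✓
- |vxy| = |'cab'| = 3 ≤ 3 ✓
- |vy| = |'cb'| = 2 > 0 ✓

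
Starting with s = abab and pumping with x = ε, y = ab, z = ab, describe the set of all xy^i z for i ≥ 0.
{xy^i z : i ≥ 0} = {(ab)^(i+1) : i ≥ 0} = {ab, abab, ababab, ...}

With x = ε, y = ab, z = ab: Pumping 'ab' gives strings of alternating a's and b's.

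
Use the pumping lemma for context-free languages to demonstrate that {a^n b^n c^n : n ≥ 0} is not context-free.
Assume for contradiction that L is context-free, and let p ≥ 1 be the pumping length given by the pumping lemma for CFLs.
Choose s = a^p b^p c^p. Then s ∈ L and |s| = 3p ≥ p.
By the CFL pumping lemma, s = uvxyz for some u, v, x, y, z with |vxy| ≤ p, |vy| ≥ 1, and uv^i xy^i z ∈ L for every i ≥ 0.

Because |vxy| ≤ p, the window vxy cannot contain both an a and a c: any substring of s containing both must include the entire block b^p plus at least one a and one c, so it has length ≥ p + 2 > p.
Hence at least one of the letters a, c does not occur in vy at all.

Take i = 0: the string uxz is obtained from s by deleting |vy| ≥ 1 symbols, so |uxz| = 3p − |vy| < 3p.
But the letter (a or c) that does not occur in vy still occurs exactly p times in uxz. Every string of L with exactly p copies of some letter is a^p b^p c^p, of length 3p. Since |uxz| < 3p, uxz ∉ L.

This contradicts the CFL pumping lemma, which requires uv^i xy^i z ∈ L for all i ≥ 0.
Hence L = {a^n b^n c^n : n ≥ 0} is not context-free. ∎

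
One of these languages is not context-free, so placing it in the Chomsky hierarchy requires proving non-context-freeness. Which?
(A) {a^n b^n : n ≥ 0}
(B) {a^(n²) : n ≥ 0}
(B) {a^(n²) : n ≥ 0}

(B) {a^(n²) : n ≥ 0} requires the CFL pumping lemma.

- {a^n b^n : n ≥ 0} is context-free (but not regular)
  • Can be shown non-regular with the regular pumping lemma
  • After pumping, the number of a's and b's become unequal

- {a^(n²) : n ≥ 0} is NOT context-free
  • Requires the CFL pumping lemma to prove
  • Gaps between squares grow unboundedly

The CFL pumping lemma is "stronger" in that it can prove non-membership
in the larger class of context-free languages.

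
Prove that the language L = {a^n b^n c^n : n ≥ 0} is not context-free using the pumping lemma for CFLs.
Assume for contradiction that L is context-free, and let p ≥ 1 be the pumping length given by the pumping lemma for CFLs.
Choose s = a^p b^p c^p. Then s ∈ L and |s| = 3p ≥ p.
By the CFL pumping lemma, s = uvxyz for some u, v, x, y, z with |vxy| ≤ p, |vy| ≥ 1, and uv^i xy^i z ∈ L for every i ≥ 0.

Because |vxy| ≤ p, the window vxy cannot contain both an a and a c: any substring of s containing both must include the entire block b^p plus at least one a and one c, so it has length ≥ p + 2 > p.
Hence at least one of the letters a, c does not occur in vy at all.

Take i = 0: the string uxz is obtained from s by deleting |vy| ≥ 1 symbols, so |uxz| = 3p − |vy| < 3p.
But the letter (a or c) that does not occur in vy still occurs exactly p times in uxz. Every string of L with exactly p copies of some letter is a^p b^p c^p, of length 3p. Since |uxz| < 3p, uxz ∉ L.

This contradicts the CFL pumping lemma, which requires uv^i xy^i z ∈ L for all i ≥ 0.
Hence L = {a^n b^n c^n : n ≥ 0} is not context-free. ∎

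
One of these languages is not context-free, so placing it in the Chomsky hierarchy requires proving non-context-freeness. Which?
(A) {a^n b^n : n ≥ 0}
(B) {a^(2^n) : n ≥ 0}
(B) {a^(2^n) : n ≥ 0}

(B) {a^(2^n) : n ≥ 0} requires the CFL pumping lemma.

- {a^n b^n : n ≥ 0} is context-free (but not regular)
  • Can be shown non-regular with the regular pumping lemma
  • After pumping, the number of a's and b's become unequal

- {a^(2^n) : n ≥ 0} is NOT context-free
  • Requires the CFL pumping lemma to prove
  • Gaps between powers of 2 grow exponentially

The CFL pumping lemma is "stronger" in that it can prove non-membership
in the larger class of context-free languages.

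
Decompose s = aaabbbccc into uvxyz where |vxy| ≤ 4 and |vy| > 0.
u='aa', v='a', x='bb', y='b', z='ccc'

For s = aaabbbccc with pumping length p = 4:

One valid decomposition:
- u = 'aa'
- v = 'a'
- x = 'bb'
- y = 'b'
- z = 'ccc'

Verification:
- uvxyz = 'aa' + 'a' + 'bb' + 'b' + 'ccc' = aaabbbccc ✓
- |vxy| = |'abbb'| = 4 ≤ 4 ✓
- |vy| = |'ab'| = 2 > 0 ✓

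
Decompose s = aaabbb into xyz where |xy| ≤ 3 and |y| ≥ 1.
x = '', y = 'aa', z = 'abbb'

For s = aaabbb and p = 3, one valid decomposition is:
- x = '' (length 0)
- y = 'aa' (length 2)
- z = 'abbb' (length 4)

Verification:
- xyz = '' + 'aa' + 'abbb' = aaabbb ✓
- |xy| = 2 ≤ 3 ✓
- |y| = 2 > 0 ✓

All pumping lemma constraints are satisfied.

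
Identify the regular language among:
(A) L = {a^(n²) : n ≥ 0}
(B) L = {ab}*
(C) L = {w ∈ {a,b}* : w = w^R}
(B) {ab}*

(B) L = {ab}* is regular.

This can be recognized by a finite automaton (DFA/NFA).
Regular expressions like {ab}* define regular languages.

The other choices are not regular:
- {a^(n²) : n ≥ 0}: After pumping, length is no longer a perfect square
- {w ∈ {a,b}* : w = w^R}: After pumping, the string is no longer symmetric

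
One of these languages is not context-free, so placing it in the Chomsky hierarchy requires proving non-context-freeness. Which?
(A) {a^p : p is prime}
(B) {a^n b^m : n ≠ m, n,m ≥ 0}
(A) {a^p : p is prime}

(A) {a^p : p is prime} requires the CFL pumping lemma.

- {a^n b^m : n ≠ m, n,m ≥ 0} is context-free (but not regular)
  • Can be shown non-regular with the regular pumping lemma
  • After pumping a's, we can make n = m

- {a^p : p is prime} is NOT context-free
  • Requires the CFL pumping lemma to prove
  • The CFL pumping lemma also fails because prime gaps are unbounded

The CFL pumping lemma is "stronger" in that it can prove non-membership
in the larger class of context-free languages.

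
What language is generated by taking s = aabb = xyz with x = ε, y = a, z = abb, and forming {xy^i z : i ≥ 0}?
{xy^i z : i ≥ 0} = {a^(i+1) b^2 : i ≥ 0} = {abb, aabb, aaabb, ...}

With x = ε, y = a, z = abb: Starting with aabb and pumping the first 'a' (z = abb keeps the second 'a'), we get strings with i+1 a's followed by 2 b's for i = 0, 1, 2, ...; note bb is not produced because z always contributes one a.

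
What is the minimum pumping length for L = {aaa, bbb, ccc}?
p = 4

For a finite language L, the pumping lemma holds vacuously if p > max|s| for s ∈ L.

The longest string in L = {aaa, bbb, ccc} has length 3.
If p = 4, then no string s ∈ L has |s| ≥ p, so the condition is vacuously true.

The minimum pumping length is p = 4.

Why no smaller p works: for any p ≤ 3, the longest string s ∈ L has |s| = 3 ≥ p, so it would
have to be pumpable; but pumping up (i = 2, 3, ...) produces ever longer strings, which cannot all lie in the
finite language L. So the pumping property fails for every p ≤ 3.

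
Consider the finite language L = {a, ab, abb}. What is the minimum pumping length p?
p = 4

For a finite language L, the pumping lemma holds vacuously if p > max|s| for s ∈ L.

The longest string in L = {a, ab, abb} has length 3.
If p = 4, then no string s ∈ L has |s| ≥ p, so the condition is vacuously true.

The minimum pumping length is p = 4.

Why no smaller p works: for any p ≤ 3, the longest string s ∈ L has |s| = 3 ≥ p, so it would
have to be pumpable; but pumping up (i = 2, 3, ...) produces ever longer strings, which cannot all lie in the
finite language L. So the pumping property fails for every p ≤ 3.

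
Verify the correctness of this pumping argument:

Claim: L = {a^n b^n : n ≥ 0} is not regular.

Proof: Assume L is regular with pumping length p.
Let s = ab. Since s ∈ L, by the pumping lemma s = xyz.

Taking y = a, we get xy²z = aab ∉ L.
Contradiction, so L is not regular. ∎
The proof is INCORRECT.

Error: The string s = ab may be shorter than p.
The pumping lemma only applies to strings with |s| ≥ p, and p is not under our control.
We must choose s in terms of p, e.g. s = a^p b^p, to ensure |s| ≥ p.
(The proof also fixes one particular y; a valid argument must handle every decomposition with |xy| ≤ p and |y| ≥ 1 — for s = a^p b^p this forces y = a^k, and then xy²z = a^(p+k) b^p ∉ L.)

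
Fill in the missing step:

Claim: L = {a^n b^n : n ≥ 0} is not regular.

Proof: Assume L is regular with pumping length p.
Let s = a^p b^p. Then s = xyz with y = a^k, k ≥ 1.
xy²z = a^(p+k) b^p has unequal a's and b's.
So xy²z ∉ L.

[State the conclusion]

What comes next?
This contradicts the pumping lemma for regular languages,
which guarantees xy^i z ∈ L for all i ≥ 0.

Since our assumption that L is regular leads to a contradiction,
we conclude that L = {a^n b^n : n ≥ 0} is NOT regular. ∎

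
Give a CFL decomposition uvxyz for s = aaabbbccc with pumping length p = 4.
u='aa', v='a', x='bb', y='b', z='ccc'

For s = aaabbbccc with pumping length p = 4:

One valid decomposition:
- u = 'aa'
- v = 'a'
- x = 'bb'
- y = 'b'
- z = 'ccc'

Verification:
- uvxyz = 'aa' + 'a' + 'bb' + 'b' + 'ccc' = aaabbbccc ✓
- |vxy| = |'abbb'| = 4 ≤ 4 ✓
- |vy| = |'ab'| = 2 > 0 ✓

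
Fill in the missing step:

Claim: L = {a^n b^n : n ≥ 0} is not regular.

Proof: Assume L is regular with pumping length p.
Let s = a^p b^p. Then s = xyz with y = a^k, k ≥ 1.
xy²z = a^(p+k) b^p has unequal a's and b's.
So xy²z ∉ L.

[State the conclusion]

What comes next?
This contradicts the pumping lemma for regular languages,
which guarantees xy^i z ∈ L for all i ≥ 0.

Since our assumption that L is regular leads to a contradiction,
we conclude that L = {a^n b^n : n ≥ 0} is NOT regular. ∎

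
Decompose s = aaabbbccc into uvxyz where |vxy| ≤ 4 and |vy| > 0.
u='aa', v='a', x='bb', y='b', z='ccc'

For s = aaabbbccc with pumping length p = 4:

One valid decomposition:
- u = 'aa'
- v = 'a'
- x = 'bb'
- y = 'b'
- z = 'ccc'

Verification:
- uvxyz = 'aa' + 'a' + 'bb' + 'b' + 'ccc' = aaabbbccc ✓
- |vxy| = |'abbb'| = 4 ≤ 4 ✓
- |vy| = |'ab'| = 2 > 0 ✓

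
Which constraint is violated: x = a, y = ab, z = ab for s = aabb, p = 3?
Violated: xyz = s

The decomposition x = a, y = ab, z = ab for s = aabb with p = 3
violates the constraint: xyz = s

xyz = 'a' + 'ab' + 'ab' = 'aabab' ≠ 'aabb' = s. The decomposition doesn't reconstruct s.

Pumping lemma constraints:
1. xyz = s (decomposition is valid)
2. |xy| ≤ p
3. |y| > 0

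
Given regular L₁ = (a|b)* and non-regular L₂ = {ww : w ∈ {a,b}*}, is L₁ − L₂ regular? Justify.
No — L₁ − L₂ is not regular.

L₁ − L₂ is the complement of {ww} within {a,b}*. If it were regular, its complement {ww} would be regular as well (regular languages are closed under complement) — contradiction. So L₁ − L₂ is not regular.

Note that the bare facts "L₁ regular, L₂ non-regular" do not settle the question by themselves: the closure of regular languages under ∪, ∩, complement and difference applies only when BOTH operands are regular. With a non-regular operand the result can come out regular or non-regular depending on the specific languages, so one has to work out L₁ − L₂ for this particular pair, as above.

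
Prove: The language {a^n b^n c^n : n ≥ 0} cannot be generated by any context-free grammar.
Assume for contradiction that L is context-free, and let p ≥ 1 be the pumping length given by the pumping lemma for CFLs.
Choose s = a^p b^p c^p. Then s ∈ L and |s| = 3p ≥ p.
By the CFL pumping lemma, s = uvxyz for some u, v, x, y, z with |vxy| ≤ p, |vy| ≥ 1, and uv^i xy^i z ∈ L for every i ≥ 0.

Because |vxy| ≤ p, the window vxy cannot contain both an a and a c: any substring of s containing both must include the entire block b^p plus at least one a and one c, so it has length ≥ p + 2 > p.
Hence at least one of the letters a, c does not occur in vy at all.

Take i = 0: the string uxz is obtained from s by deleting |vy| ≥ 1 symbols, so |uxz| = 3p − |vy| < 3p.
But the letter (a or c) that does not occur in vy still occurs exactly p times in uxz. Every string of L with exactly p copies of some letter is a^p b^p c^p, of length 3p. Since |uxz| < 3p, uxz ∉ L.

This contradicts the CFL pumping lemma, which requires uv^i xy^i z ∈ L for all i ≥ 0.
Hence L = {a^n b^n c^n : n ≥ 0} is not context-free. ∎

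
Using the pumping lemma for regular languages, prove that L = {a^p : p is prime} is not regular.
Assume for contradiction that L is regular, and let p ≥ 1 be the pumping length given by the pumping lemma.
Choose a prime q with q ≥ p (one exists because there are infinitely many primes) and let s = a^q. Then s ∈ L and |s| = q ≥ p.
By the pumping lemma, s = xyz for some x, y, z with |xy| ≤ p, |y| ≥ 1, and xy^i z ∈ L for every i ≥ 0.
Here y = a^k for some k with 1 ≤ k ≤ p, and xy^i z = a^(q + (i − 1)k) for every i ≥ 0.

Take i = q + 1: |xy^(q+1) z| = q + qk = q(k + 1).
Both factors satisfy q ≥ 2 and k + 1 ≥ 2, so q(k + 1) is composite, and xy^(q+1) z ∉ L.

This contradicts the pumping lemma, which requires xy^i z ∈ L for all i ≥ 0.
Hence L = {a^p : p is prime} is not regular. ∎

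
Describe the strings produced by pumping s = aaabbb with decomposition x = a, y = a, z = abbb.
{xy^i z : i ≥ 0} = {a^(2+i) b^3 : i ≥ 0} = {aabbb, aaabbb, aaaabbb, ...}

With x = a, y = a, z = abbb: Starting with aaabbb and pumping the second 'a', we get strings with 2+i a's followed by 3 b's for i = 0, 1, 2, ...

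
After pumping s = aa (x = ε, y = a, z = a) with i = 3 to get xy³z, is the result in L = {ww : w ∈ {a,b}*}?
Yes

xy³z = ε · aaa · a = aaaa.
aaaa splits into halves aa · aa, which are equal, so it is in L (w = aa).
(A single pumped string landing in L is not a contradiction by itself; a non-regularity proof needs some i for which xy^i z ∉ L, for every admissible decomposition.)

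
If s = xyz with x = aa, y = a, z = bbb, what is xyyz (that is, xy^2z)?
aaaabbb

Given x = 'aa', y = 'a', z = 'bbb' and i = 2:

xy^2z = x + y·y·...·y (2 times) + z
       = 'aa' + 'a'^2 + 'bbb'
       = 'aa' + 'aa' + 'bbb'
       = 'aaaabbb'

The pumped string is 'aaaabbb' with length 7.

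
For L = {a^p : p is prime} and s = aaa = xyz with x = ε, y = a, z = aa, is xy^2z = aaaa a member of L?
No

xy²z = ε · aa · aa = aaaa.
aaaa has length 4 = 2 × 2, which is not prime, so it is not in L.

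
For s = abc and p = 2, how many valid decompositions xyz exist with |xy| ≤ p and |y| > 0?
3

For s = 'abc' with pumping length p = 2:

Constraints: |xy| ≤ 2, |y| > 0

Valid decompositions (|xy| ≤ p, |y| ≥ 1):
  • x='', y='a', z='bc'
  • x='a', y='b', z='c'
  • x='', y='ab', z='c'

Total count: 3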